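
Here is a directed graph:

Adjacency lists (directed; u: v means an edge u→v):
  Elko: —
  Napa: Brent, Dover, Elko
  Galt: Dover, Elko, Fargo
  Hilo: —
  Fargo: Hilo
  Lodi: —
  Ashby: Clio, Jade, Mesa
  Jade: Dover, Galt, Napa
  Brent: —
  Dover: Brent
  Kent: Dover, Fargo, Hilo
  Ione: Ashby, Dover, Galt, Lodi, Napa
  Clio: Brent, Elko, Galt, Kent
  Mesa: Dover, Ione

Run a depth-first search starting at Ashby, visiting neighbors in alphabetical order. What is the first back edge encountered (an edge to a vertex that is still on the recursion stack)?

Ione->Ashby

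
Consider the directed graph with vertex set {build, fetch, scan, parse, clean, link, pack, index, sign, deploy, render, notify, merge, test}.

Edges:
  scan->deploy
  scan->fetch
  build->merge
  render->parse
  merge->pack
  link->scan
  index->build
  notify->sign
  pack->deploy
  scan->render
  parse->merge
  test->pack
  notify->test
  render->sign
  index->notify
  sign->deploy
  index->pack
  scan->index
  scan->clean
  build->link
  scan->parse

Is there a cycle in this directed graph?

DFS with white/gray/black marking, starting from build:
build gray
  merge gray
    pack gray
      deploy gray
      deploy black
    pack black
  merge black
  link gray
    scan gray
      render gray
        sign gray
          sign→deploy: deploy black — skip
        sign black
        parse gray
          parse→merge: merge black — skip
        parse black
      render black
      scan→deploy: deploy black — skip
      index gray
        index→pack: pack black — skip
        index→build: build is gray → back edge
Back edge found, so a cycle exists: build → link → scan → index → build.

Yes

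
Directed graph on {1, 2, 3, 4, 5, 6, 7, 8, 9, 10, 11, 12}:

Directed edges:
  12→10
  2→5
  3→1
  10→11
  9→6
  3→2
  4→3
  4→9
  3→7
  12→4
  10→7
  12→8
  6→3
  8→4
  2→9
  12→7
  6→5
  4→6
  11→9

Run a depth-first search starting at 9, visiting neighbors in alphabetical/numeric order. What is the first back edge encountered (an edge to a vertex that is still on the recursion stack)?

2→9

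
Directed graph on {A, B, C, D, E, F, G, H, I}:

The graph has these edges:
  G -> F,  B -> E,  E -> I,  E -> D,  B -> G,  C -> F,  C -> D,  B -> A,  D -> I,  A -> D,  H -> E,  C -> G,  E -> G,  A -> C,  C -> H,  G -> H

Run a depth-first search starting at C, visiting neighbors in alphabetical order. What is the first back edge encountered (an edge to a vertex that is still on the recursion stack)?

E->G

DFS from C (visiting neighbors in alphabetical order); mark gray on enter, black on exit:
C gray
  D gray
    I gray
    I black
  D black
  F gray
  F black
  G gray
    G→F: F black — skip
    H gray
      E gray
        E→D: D black — skip
        E→G: G is gray → back edge
First back edge: E → G.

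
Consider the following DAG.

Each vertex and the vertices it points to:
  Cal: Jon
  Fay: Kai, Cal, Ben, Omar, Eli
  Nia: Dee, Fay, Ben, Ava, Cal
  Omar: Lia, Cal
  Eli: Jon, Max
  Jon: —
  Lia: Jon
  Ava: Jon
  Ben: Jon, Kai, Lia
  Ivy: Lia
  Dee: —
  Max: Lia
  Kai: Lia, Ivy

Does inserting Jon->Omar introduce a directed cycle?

Yes

Adding Jon→Omar creates a cycle iff Omar can already reach Jon.
Path from Omar: Omar → Lia → Jon.
So Omar → … → Jon → Omar is a cycle.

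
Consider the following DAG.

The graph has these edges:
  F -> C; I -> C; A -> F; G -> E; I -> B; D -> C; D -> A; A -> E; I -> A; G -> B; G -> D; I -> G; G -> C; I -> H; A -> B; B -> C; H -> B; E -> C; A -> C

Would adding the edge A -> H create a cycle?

Adding A→H creates a cycle iff H can already reach A.
Explore from H: no path reaches A. The graph stays acyclic.

No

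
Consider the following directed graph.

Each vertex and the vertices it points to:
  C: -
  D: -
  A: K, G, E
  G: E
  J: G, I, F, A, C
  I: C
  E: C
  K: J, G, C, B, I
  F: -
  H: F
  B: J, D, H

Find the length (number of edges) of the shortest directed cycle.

For each vertex v, BFS finds the shortest path from v back to v.
The shortest such closed walk is J → A → K → J, length 3.

3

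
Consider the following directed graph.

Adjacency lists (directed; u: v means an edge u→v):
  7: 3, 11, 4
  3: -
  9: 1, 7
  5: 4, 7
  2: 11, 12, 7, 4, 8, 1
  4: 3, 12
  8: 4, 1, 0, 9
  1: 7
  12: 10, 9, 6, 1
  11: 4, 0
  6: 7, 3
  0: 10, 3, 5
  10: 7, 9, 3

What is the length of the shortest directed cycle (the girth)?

4

For each vertex v, BFS finds the shortest path from v back to v.
The shortest such closed walk is 11 → 0 → 10 → 7 → 11, length 4.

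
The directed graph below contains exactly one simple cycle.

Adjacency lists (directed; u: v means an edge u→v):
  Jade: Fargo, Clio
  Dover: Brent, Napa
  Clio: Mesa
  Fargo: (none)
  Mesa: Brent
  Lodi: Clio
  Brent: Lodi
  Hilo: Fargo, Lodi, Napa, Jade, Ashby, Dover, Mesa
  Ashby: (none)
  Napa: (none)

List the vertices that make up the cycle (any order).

DFS with gray/black marking from Lodi:
Lodi gray
  Clio gray
    Mesa gray
      Brent gray
        Brent→Lodi: Lodi is gray → back edge
Back edge closes the cycle Lodi → Clio → Mesa → Brent → Lodi; its vertices are {Clio, Lodi, Mesa, Brent}.

Clio, Lodi, Mesa, Brent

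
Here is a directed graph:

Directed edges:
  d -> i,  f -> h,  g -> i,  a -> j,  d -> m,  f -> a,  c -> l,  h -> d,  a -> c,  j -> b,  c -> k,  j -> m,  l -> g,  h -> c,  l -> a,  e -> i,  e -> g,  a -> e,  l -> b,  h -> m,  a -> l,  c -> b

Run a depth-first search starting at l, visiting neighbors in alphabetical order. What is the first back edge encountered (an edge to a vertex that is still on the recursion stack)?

c→l

DFS from l (visiting neighbors in alphabetical order); mark gray on enter, black on exit:
l gray
  a gray
    c gray
      b gray
      b black
      k gray
      k black
      c→l: l is gray → back edge
First back edge: c → l.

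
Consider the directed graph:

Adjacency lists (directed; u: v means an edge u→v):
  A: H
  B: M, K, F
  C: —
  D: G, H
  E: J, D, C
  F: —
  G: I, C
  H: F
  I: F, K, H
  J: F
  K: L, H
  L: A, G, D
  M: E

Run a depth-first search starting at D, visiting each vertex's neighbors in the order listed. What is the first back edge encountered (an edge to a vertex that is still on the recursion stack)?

DFS from D (visiting each vertex's neighbors in the order listed); mark gray on enter, black on exit:
D gray
  G gray
    I gray
      F gray
      F black
      K gray
        L gray
          A gray
            H gray
              H→F: F black — skip
            H black
          A black
          L→G: G is gray → back edge
First back edge: L → G.

L→G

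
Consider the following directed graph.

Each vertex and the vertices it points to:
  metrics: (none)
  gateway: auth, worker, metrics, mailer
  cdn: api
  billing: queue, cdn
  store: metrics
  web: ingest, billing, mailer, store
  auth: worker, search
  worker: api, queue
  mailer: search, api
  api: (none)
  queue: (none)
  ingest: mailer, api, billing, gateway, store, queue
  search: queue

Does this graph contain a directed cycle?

DFS with white/gray/black marking, starting from api:
api gray
api black
metrics gray
metrics black
gateway gray
  auth gray
    worker gray
      worker→api: api black — skip
      queue gray
      queue black
    worker black
    search gray
      search→queue: queue black — skip
    search black
  auth black
  gateway→worker: worker black — skip
  gateway→metrics: metrics black — skip
  mailer gray
    mailer→search: search black — skip
    mailer→api: api black — skip
  mailer black
gateway black
cdn gray
  cdn→api: api black — skip
cdn black
billing gray
  billing→queue: queue black — skip
  billing→cdn: cdn black — skip
billing black
store gray
  store→metrics: metrics black — skip
store black
web gray
  ingest gray
    ingest→mailer: mailer black — skip
    ingest→api: api black — skip
    ingest→billing: billing black — skip
    ingest→gateway: gateway black — skip
    ingest→store: store black — skip
    ingest→queue: queue black — skip
  ingest black
  web→billing: billing black — skip
  web→mailer: mailer black — skip
  web→store: store black — skip
web black
Every edge goes to a white or black vertex — no back edge, so the graph is acyclic.

No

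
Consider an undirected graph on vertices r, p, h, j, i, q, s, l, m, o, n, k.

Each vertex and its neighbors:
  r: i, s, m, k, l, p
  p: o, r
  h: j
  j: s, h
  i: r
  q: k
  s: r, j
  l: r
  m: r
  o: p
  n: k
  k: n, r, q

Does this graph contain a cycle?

No

DFS, tracking each vertex's parent; an edge to a visited non-parent vertex closes a cycle.
Start from s:
visit s (parent –)
  visit r (parent s)
    visit i (parent r)
      i–r: parent, skip
    r–s: parent, skip
    visit m (parent r)
      m–r: parent, skip
    visit k (parent r)
      visit n (parent k)
        n–k: parent, skip
      k–r: parent, skip
      visit q (parent k)
        q–k: parent, skip
    visit l (parent r)
      l–r: parent, skip
    visit p (parent r)
      visit o (parent p)
        o–p: parent, skip
      p–r: parent, skip
  visit j (parent s)
    j–s: parent, skip
    visit h (parent j)
      h–j: parent, skip
No non-parent visited neighbor found — the graph is a forest.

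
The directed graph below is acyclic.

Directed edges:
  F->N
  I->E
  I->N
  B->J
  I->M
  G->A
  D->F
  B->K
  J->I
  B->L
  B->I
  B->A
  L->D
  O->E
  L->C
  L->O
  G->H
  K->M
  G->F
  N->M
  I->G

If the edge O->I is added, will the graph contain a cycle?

Adding O→I creates a cycle iff I can already reach O.
Explore from I: no path reaches O. The graph stays acyclic.

No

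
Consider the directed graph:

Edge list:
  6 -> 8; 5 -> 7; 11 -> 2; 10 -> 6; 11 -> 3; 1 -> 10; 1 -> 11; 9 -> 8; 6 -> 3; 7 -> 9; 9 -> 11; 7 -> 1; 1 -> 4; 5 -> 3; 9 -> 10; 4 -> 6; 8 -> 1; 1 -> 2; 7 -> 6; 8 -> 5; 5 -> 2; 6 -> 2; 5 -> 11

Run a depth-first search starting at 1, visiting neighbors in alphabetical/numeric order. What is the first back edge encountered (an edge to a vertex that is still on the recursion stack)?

DFS from 1 (visiting neighbors in alphabetical/numeric order); mark gray on enter, black on exit:
1 gray
  2 gray
  2 black
  4 gray
    6 gray
      6→2: 2 black — skip
      3 gray
      3 black
      8 gray
        8→1: 1 is gray → back edge
First back edge: 8 → 1.

8->1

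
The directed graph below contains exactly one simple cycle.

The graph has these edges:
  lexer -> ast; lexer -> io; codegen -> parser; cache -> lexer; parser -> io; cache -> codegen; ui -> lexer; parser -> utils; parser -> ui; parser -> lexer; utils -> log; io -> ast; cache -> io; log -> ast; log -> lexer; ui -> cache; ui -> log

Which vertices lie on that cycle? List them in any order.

DFS with gray/black marking from parser:
parser gray
  ui gray
    cache gray
      lexer gray
        ast gray
        ast black
        io gray
          io→ast: ast black — skip
        io black
      lexer black
      cache→io: io black — skip
      codegen gray
        codegen→parser: parser is gray → back edge
Back edge closes the cycle parser → ui → cache → codegen → parser; its vertices are {ui, cache, parser, codegen}.

ui, cache, parser, codegen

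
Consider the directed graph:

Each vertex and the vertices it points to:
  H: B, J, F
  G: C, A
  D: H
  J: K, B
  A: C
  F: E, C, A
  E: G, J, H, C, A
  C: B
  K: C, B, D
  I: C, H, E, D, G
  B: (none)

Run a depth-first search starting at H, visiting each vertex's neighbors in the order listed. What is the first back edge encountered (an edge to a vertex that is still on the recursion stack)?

DFS from H (visiting each vertex's neighbors in the order listed); mark gray on enter, black on exit:
H gray
  B gray
  B black
  J gray
    K gray
      C gray
        C→B: B black — skip
      C black
      K→B: B black — skip
      D gray
        D→H: H is gray → back edge
First back edge: D → H.

D→H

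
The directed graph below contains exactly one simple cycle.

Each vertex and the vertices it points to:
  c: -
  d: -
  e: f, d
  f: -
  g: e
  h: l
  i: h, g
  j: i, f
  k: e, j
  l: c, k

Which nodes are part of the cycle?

h, i, j, k, l

DFS with gray/black marking from i:
i gray
  h gray
    l gray
      c gray
      c black
      k gray
        e gray
          f gray
          f black
          d gray
          d black
        e black
        j gray
          j→i: i is gray → back edge
Back edge closes the cycle i → h → l → k → j → i; its vertices are {h, i, j, k, l}.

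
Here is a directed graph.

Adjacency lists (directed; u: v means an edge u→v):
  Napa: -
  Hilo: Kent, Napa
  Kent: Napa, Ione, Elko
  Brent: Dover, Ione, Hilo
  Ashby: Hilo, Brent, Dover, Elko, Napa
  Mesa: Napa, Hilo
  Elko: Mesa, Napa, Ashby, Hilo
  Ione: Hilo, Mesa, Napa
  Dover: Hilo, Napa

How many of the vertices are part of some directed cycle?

8

A vertex is on a directed cycle iff it belongs to a strongly connected component of size ≥ 2 (or has a self-loop).
The vertices on cycles are {Elko, Hilo, Ione, Kent, Mesa, Ashby, Brent, Dover} — 8 in total.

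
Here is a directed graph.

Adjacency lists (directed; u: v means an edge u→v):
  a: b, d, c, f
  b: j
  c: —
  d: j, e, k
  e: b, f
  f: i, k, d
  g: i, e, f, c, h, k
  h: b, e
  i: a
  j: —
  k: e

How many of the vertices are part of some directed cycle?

6

A vertex is on a directed cycle iff it belongs to a strongly connected component of size ≥ 2 (or has a self-loop).
The vertices on cycles are {a, d, e, f, i, k} — 6 in total.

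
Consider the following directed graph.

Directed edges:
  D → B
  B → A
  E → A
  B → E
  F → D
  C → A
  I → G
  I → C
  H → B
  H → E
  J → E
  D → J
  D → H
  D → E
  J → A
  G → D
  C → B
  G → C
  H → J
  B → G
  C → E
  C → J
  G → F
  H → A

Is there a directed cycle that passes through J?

No

J lies on a cycle iff there is a path from J back to itself.
Exploring from J, it never reaches itself; equivalently, its strongly connected component is a singleton.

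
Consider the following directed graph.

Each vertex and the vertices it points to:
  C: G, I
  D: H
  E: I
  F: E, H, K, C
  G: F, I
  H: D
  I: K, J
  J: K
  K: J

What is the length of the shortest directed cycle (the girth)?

For each vertex v, BFS finds the shortest path from v back to v.
The shortest such closed walk is H → D → H, length 2.

2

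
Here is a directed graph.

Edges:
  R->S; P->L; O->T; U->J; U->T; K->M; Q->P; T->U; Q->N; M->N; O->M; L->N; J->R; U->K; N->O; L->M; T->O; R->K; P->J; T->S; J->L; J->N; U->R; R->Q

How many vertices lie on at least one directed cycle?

A vertex is on a directed cycle iff it belongs to a strongly connected component of size ≥ 2 (or has a self-loop).
The vertices on cycles are {J, K, L, M, N, O, P, Q, R, T, U} — 11 in total.

11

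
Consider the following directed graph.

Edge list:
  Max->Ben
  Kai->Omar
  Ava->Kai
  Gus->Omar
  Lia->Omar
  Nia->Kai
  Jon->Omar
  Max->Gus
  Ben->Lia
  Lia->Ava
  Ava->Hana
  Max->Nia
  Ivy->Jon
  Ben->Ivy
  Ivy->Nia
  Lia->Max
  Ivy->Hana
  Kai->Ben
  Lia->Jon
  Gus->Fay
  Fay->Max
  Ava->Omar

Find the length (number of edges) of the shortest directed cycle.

For each vertex v, BFS finds the shortest path from v back to v.
The shortest such closed walk is Max → Gus → Fay → Max, length 3.

3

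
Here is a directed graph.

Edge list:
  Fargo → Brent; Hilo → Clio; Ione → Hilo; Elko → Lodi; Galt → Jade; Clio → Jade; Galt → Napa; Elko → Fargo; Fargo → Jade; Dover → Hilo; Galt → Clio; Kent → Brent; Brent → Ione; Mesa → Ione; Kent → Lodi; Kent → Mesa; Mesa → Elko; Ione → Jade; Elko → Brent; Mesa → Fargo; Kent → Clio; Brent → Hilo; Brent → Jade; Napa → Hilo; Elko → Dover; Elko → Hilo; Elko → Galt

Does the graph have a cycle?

DFS with white/gray/black marking, starting from Dover:
Dover gray
  Hilo gray
    Clio gray
      Jade gray
      Jade black
    Clio black
  Hilo black
Dover black
Fargo gray
  Brent gray
    Brent→Jade: Jade black — skip
    Brent→Hilo: Hilo black — skip
    Ione gray
      Ione→Hilo: Hilo black — skip
      Ione→Jade: Jade black — skip
    Ione black
  Brent black
  Fargo→Jade: Jade black — skip
Fargo black
Napa gray
  Napa→Hilo: Hilo black — skip
Napa black
Lodi gray
Lodi black
Kent gray
  Kent→Brent: Brent black — skip
  Mesa gray
    Mesa→Fargo: Fargo black — skip
    Elko gray
      Elko→Brent: Brent black — skip
      Galt gray
        Galt→Napa: Napa black — skip
        Galt→Jade: Jade black — skip
        Galt→Clio: Clio black — skip
      Galt black
      Elko→Lodi: Lodi black — skip
      Elko→Fargo: Fargo black — skip
      Elko→Hilo: Hilo black — skip
      Elko→Dover: Dover black — skip
    Elko black
    Mesa→Ione: Ione black — skip
  Mesa black
  Kent→Clio: Clio black — skip
  Kent→Lodi: Lodi black — skip
Kent black
Every edge goes to a white or black vertex — no back edge, so the graph is acyclic.

No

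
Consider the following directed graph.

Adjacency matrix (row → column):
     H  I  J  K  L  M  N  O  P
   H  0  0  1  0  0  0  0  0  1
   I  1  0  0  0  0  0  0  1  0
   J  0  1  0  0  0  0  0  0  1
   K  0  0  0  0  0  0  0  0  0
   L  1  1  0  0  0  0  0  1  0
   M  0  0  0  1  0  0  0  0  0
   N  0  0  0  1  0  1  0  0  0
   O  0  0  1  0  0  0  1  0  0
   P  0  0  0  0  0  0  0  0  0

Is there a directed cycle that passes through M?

No

M lies on a cycle iff there is a path from M back to itself.
Exploring from M, it never reaches itself; equivalently, its strongly connected component is a singleton.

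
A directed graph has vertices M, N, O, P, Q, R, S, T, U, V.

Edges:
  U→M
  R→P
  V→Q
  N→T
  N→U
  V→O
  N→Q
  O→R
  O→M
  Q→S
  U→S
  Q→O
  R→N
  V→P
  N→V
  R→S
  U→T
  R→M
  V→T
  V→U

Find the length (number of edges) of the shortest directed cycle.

4

For each vertex v, BFS finds the shortest path from v back to v.
The shortest such closed walk is N → V → O → R → N, length 4.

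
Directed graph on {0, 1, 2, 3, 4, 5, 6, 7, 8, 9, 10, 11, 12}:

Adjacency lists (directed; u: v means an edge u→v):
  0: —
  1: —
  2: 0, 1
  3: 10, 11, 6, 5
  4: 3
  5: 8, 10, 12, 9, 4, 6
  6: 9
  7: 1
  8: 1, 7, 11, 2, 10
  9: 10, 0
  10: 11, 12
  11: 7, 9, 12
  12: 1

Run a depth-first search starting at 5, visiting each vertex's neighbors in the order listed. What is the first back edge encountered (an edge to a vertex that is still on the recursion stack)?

DFS from 5 (visiting each vertex's neighbors in the order listed); mark gray on enter, black on exit:
5 gray
  8 gray
    1 gray
    1 black
    7 gray
      7→1: 1 black — skip
    7 black
    11 gray
      11→7: 7 black — skip
      9 gray
        10 gray
          10→11: 11 is gray → back edge
First back edge: 10 → 11.

10->11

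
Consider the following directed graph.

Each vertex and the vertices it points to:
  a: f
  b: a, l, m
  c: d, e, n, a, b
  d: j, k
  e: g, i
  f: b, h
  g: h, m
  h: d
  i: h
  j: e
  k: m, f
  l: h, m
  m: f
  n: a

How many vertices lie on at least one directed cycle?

12

A vertex is on a directed cycle iff it belongs to a strongly connected component of size ≥ 2 (or has a self-loop).
The vertices on cycles are {a, b, d, e, f, g, h, i, j, k, l, m} — 12 in total.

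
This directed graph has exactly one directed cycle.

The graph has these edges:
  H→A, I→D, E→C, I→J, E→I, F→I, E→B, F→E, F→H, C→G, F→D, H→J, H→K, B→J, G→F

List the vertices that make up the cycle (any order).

DFS with gray/black marking from F:
F gray
  E gray
    C gray
      G gray
        G→F: F is gray → back edge
Back edge closes the cycle F → E → C → G → F; its vertices are {C, E, F, G}.

C, E, F, G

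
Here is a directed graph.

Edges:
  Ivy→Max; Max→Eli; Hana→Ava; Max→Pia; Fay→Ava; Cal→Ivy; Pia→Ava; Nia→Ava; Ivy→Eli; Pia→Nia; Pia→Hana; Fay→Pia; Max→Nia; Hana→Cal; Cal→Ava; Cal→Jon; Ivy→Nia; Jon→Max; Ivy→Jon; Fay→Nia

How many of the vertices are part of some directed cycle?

A vertex is on a directed cycle iff it belongs to a strongly connected component of size ≥ 2 (or has a self-loop).
The vertices on cycles are {Cal, Ivy, Jon, Max, Pia, Hana} — 6 in total.

6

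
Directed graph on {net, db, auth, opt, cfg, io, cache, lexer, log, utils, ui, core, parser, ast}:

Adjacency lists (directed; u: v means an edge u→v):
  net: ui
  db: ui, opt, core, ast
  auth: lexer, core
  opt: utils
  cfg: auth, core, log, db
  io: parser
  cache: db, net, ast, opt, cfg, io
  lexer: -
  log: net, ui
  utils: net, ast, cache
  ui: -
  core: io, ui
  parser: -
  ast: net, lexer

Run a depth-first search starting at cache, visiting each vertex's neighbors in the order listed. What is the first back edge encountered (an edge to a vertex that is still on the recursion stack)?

DFS from cache (visiting each vertex's neighbors in the order listed); mark gray on enter, black on exit:
cache gray
  db gray
    ui gray
    ui black
    opt gray
      utils gray
        net gray
          net→ui: ui black — skip
        net black
        ast gray
          ast→net: net black — skip
          lexer gray
          lexer black
        ast black
        utils→cache: cache is gray → back edge
First back edge: utils → cache.

utils→cache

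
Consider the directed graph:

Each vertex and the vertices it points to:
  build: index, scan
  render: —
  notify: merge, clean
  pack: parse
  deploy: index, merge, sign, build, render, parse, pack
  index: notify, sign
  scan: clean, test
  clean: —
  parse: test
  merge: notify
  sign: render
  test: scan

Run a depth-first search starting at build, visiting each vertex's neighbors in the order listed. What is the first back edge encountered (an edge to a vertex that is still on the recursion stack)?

DFS from build (visiting each vertex's neighbors in the order listed); mark gray on enter, black on exit:
build gray
  index gray
    notify gray
      merge gray
        merge→notify: notify is gray → back edge
First back edge: merge → notify.

merge->notify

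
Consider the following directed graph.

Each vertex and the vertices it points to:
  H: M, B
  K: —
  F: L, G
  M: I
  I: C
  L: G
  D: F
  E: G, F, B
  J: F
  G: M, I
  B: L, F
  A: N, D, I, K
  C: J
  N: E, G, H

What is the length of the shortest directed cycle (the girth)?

For each vertex v, BFS finds the shortest path from v back to v.
The shortest such closed walk is I → C → J → F → G → I, length 5.

5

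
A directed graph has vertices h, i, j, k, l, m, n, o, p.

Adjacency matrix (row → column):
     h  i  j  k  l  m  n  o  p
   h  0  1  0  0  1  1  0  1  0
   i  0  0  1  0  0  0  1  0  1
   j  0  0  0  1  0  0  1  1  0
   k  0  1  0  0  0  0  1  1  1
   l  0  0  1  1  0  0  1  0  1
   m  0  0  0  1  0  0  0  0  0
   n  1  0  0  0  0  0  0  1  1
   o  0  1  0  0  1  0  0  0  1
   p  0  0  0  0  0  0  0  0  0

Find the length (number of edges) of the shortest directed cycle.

3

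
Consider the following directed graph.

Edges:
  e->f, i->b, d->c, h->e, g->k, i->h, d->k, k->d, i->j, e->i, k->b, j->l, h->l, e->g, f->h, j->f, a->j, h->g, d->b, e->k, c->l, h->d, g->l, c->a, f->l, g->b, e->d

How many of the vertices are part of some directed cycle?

A vertex is on a directed cycle iff it belongs to a strongly connected component of size ≥ 2 (or has a self-loop).
The vertices on cycles are {a, c, d, e, f, g, h, i, j, k} — 10 in total.

10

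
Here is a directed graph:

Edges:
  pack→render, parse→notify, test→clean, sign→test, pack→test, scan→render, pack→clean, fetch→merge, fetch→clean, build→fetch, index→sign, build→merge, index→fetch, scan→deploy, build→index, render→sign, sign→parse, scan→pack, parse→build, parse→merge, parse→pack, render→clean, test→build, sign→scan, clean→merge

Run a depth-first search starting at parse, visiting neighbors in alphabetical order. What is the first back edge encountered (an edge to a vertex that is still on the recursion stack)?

sign→parse

DFS from parse (visiting neighbors in alphabetical order); mark gray on enter, black on exit:
parse gray
  build gray
    fetch gray
      clean gray
        merge gray
        merge black
      clean black
      fetch→merge: merge black — skip
    fetch black
    index gray
      index→fetch: fetch black — skip
      sign gray
        sign→parse: parse is gray → back edge
First back edge: sign → parse.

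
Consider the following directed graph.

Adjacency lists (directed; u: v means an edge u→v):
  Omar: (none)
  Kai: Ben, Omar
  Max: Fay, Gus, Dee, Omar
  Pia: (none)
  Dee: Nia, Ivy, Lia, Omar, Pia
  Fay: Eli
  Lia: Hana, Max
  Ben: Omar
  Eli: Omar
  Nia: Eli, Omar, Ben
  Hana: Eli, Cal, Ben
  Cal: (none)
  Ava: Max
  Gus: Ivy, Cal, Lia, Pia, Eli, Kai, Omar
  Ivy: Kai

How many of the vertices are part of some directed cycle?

A vertex is on a directed cycle iff it belongs to a strongly connected component of size ≥ 2 (or has a self-loop).
The vertices on cycles are {Dee, Gus, Lia, Max} — 4 in total.

4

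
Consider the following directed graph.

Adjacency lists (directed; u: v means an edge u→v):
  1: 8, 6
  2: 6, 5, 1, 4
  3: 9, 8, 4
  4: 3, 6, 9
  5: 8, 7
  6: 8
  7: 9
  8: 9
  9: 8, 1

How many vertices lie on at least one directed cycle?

6

A vertex is on a directed cycle iff it belongs to a strongly connected component of size ≥ 2 (or has a self-loop).
The vertices on cycles are {1, 3, 4, 6, 8, 9} — 6 in total.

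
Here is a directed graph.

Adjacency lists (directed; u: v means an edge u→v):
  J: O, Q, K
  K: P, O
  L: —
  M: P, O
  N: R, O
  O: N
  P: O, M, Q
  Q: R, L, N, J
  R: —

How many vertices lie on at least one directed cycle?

7

A vertex is on a directed cycle iff it belongs to a strongly connected component of size ≥ 2 (or has a self-loop).
The vertices on cycles are {J, K, M, N, O, P, Q} — 7 in total.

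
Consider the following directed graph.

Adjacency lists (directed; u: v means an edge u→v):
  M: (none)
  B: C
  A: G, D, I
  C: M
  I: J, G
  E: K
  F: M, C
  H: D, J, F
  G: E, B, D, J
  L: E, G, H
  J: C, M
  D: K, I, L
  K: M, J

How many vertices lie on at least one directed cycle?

A vertex is on a directed cycle iff it belongs to a strongly connected component of size ≥ 2 (or has a self-loop).
The vertices on cycles are {D, G, H, I, L} — 5 in total.

5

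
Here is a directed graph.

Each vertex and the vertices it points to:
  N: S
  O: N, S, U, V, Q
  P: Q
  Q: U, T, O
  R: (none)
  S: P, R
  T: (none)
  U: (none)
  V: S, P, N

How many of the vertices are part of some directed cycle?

6

A vertex is on a directed cycle iff it belongs to a strongly connected component of size ≥ 2 (or has a self-loop).
The vertices on cycles are {N, O, P, Q, S, V} — 6 in total.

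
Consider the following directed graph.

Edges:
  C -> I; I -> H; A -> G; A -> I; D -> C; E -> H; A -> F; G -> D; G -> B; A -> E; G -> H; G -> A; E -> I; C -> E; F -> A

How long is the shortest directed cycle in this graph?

2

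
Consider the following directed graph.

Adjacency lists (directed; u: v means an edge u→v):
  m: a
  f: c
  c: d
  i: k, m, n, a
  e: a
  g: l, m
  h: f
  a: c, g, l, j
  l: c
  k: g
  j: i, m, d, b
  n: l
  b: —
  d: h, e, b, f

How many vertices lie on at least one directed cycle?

13

A vertex is on a directed cycle iff it belongs to a strongly connected component of size ≥ 2 (or has a self-loop).
The vertices on cycles are {a, c, d, e, f, g, h, i, j, k, l, m, n} — 13 in total.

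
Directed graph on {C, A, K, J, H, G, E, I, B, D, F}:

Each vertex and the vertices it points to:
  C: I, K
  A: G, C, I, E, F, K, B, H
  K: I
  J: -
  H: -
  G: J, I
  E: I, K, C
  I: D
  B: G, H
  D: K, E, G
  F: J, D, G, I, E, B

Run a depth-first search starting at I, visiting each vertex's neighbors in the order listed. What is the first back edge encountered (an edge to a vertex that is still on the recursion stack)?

K→I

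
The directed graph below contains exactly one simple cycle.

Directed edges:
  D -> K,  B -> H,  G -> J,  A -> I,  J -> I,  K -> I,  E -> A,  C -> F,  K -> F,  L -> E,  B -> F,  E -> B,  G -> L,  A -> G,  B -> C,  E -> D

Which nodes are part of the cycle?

A, E, G, L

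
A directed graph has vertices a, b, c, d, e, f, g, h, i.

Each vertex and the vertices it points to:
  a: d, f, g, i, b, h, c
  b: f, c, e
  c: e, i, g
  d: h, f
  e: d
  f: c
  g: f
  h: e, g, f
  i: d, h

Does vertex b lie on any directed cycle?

No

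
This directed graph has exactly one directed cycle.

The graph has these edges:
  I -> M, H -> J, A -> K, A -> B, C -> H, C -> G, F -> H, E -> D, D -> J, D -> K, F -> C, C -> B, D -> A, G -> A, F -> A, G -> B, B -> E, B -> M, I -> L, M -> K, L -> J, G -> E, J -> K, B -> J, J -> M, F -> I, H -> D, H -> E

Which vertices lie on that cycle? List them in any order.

DFS with gray/black marking from A:
A gray
  B gray
    M gray
      K gray
      K black
    M black
    E gray
      D gray
        D→K: K black — skip
        J gray
          J→K: K black — skip
          J→M: M black — skip
        J black
        D→A: A is gray → back edge
Back edge closes the cycle A → B → E → D → A; its vertices are {A, B, D, E}.

A, B, D, E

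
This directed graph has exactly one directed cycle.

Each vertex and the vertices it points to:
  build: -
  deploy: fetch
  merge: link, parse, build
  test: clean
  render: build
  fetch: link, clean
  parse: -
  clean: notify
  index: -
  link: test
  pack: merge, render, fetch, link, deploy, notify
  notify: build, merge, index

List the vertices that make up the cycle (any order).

DFS with gray/black marking from notify:
notify gray
  build gray
  build black
  merge gray
    link gray
      test gray
        clean gray
          clean→notify: notify is gray → back edge
Back edge closes the cycle notify → merge → link → test → clean → notify; its vertices are {link, test, clean, merge, notify}.

link, test, clean, merge, notify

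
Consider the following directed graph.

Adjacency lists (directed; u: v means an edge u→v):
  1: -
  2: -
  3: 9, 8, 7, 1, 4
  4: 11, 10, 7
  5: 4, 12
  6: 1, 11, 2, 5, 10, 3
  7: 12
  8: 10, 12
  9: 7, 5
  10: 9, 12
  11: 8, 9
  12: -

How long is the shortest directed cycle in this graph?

For each vertex v, BFS finds the shortest path from v back to v.
The shortest such closed walk is 10 → 9 → 5 → 4 → 10, length 4.

4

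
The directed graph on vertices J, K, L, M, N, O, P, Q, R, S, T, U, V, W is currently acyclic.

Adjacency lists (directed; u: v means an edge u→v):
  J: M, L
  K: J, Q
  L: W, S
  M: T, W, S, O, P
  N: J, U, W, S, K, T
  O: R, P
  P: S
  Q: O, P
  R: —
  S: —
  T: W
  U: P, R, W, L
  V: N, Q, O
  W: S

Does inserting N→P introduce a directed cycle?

No

Adding N→P creates a cycle iff P can already reach N.
Explore from P: no path reaches N. The graph stays acyclic.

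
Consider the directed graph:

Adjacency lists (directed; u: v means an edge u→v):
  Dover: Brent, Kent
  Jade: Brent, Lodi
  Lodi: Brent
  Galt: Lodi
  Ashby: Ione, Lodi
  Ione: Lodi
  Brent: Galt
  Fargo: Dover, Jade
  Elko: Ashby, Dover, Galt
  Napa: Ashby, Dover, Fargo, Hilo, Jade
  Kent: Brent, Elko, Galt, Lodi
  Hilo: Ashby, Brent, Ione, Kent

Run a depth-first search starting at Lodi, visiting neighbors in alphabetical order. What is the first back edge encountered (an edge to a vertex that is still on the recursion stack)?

Galt→Lodi

DFS from Lodi (visiting neighbors in alphabetical order); mark gray on enter, black on exit:
Lodi gray
  Brent gray
    Galt gray
      Galt→Lodi: Lodi is gray → back edge
First back edge: Galt → Lodi.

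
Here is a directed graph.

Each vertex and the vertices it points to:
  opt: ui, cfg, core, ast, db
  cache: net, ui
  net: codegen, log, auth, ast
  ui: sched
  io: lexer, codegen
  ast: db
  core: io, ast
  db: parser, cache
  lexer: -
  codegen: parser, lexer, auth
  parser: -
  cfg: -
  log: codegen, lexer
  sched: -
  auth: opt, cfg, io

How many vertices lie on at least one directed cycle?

A vertex is on a directed cycle iff it belongs to a strongly connected component of size ≥ 2 (or has a self-loop).
The vertices on cycles are {db, io, ast, log, net, opt, auth, core, cache, codegen} — 10 in total.

10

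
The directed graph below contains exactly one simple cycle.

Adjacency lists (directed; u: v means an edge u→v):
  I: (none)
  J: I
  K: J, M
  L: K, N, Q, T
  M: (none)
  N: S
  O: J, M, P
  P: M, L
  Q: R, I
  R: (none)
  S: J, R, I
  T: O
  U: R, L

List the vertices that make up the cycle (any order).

L, O, P, T

DFS with gray/black marking from L:
L gray
  K gray
    J gray
      I gray
      I black
    J black
    M gray
    M black
  K black
  N gray
    S gray
      S→J: J black — skip
      R gray
      R black
      S→I: I black — skip
    S black
  N black
  Q gray
    Q→R: R black — skip
    Q→I: I black — skip
  Q black
  T gray
    O gray
      O→J: J black — skip
      O→M: M black — skip
      P gray
        P→M: M black — skip
        P→L: L is gray → back edge
Back edge closes the cycle L → T → O → P → L; its vertices are {L, O, P, T}.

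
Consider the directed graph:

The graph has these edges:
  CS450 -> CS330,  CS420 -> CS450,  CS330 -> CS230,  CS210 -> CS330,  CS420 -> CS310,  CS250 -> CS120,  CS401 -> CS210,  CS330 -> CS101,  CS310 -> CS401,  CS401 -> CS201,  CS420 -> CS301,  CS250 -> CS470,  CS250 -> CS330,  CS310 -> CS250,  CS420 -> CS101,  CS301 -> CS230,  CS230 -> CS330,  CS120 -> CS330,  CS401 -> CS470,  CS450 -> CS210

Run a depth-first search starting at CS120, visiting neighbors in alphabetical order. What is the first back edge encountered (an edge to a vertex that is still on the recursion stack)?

CS230→CS330

DFS from CS120 (visiting neighbors in alphabetical order); mark gray on enter, black on exit:
CS120 gray
  CS330 gray
    CS101 gray
    CS101 black
    CS230 gray
      CS230→CS330: CS330 is gray → back edge
First back edge: CS230 → CS330.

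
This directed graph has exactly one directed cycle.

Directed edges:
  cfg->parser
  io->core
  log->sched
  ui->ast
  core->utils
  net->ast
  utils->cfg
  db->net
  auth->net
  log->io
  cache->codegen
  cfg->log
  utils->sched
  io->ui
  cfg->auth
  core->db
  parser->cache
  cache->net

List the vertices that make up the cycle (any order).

io, cfg, log, core, utils

DFS with gray/black marking from cfg:
cfg gray
  log gray
    io gray
      ui gray
        ast gray
        ast black
      ui black
      core gray
        utils gray
          sched gray
          sched black
          utils→cfg: cfg is gray → back edge
Back edge closes the cycle cfg → log → io → core → utils → cfg; its vertices are {io, cfg, log, core, utils}.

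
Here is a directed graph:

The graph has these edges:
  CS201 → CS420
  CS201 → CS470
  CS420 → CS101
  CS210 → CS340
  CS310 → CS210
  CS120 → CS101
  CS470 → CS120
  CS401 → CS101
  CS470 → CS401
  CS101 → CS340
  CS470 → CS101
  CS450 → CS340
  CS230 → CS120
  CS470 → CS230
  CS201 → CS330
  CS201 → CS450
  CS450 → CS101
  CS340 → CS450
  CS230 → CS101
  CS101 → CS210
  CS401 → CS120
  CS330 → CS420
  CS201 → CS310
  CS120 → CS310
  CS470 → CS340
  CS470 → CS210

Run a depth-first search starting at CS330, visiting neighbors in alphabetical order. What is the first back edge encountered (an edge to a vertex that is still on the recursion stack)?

CS450->CS101

DFS from CS330 (visiting neighbors in alphabetical order); mark gray on enter, black on exit:
CS330 gray
  CS420 gray
    CS101 gray
      CS210 gray
        CS340 gray
          CS450 gray
            CS450→CS101: CS101 is gray → back edge
First back edge: CS450 → CS101.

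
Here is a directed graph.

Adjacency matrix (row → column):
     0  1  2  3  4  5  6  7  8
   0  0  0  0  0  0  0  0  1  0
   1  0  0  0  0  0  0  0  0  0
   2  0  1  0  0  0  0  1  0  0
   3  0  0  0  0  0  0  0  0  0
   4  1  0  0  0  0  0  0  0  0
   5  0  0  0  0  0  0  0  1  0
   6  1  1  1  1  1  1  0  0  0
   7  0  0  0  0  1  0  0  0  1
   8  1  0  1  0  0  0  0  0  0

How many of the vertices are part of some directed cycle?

A vertex is on a directed cycle iff it belongs to a strongly connected component of size ≥ 2 (or has a self-loop).
The vertices on cycles are {0, 2, 4, 5, 6, 7, 8} — 7 in total.

7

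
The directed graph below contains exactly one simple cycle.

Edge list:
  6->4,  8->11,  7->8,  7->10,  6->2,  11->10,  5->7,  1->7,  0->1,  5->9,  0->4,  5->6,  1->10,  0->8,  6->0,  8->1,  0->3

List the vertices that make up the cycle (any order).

1, 7, 8

DFS with gray/black marking from 7:
7 gray
  10 gray
  10 black
  8 gray
    11 gray
      11→10: 10 black — skip
    11 black
    1 gray
      1→10: 10 black — skip
      1→7: 7 is gray → back edge
Back edge closes the cycle 7 → 8 → 1 → 7; its vertices are {1, 7, 8}.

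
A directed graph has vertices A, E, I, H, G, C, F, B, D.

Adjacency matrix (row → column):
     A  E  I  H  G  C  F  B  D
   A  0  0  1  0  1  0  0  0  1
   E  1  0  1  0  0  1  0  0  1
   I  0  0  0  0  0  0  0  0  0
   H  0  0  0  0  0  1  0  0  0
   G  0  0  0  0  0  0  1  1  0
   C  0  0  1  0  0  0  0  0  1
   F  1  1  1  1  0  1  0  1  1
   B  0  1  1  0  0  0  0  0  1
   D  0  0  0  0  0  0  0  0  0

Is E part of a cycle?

E is on a cycle iff E can reach itself via ≥1 edge.
E → A → G → F → E — yes.

Yes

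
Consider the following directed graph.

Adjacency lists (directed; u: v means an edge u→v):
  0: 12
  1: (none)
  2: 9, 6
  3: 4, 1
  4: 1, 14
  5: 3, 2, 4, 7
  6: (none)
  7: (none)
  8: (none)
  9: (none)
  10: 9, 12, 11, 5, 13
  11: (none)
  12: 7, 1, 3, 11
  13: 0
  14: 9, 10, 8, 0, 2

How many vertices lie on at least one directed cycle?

8

A vertex is on a directed cycle iff it belongs to a strongly connected component of size ≥ 2 (or has a self-loop).
The vertices on cycles are {0, 3, 4, 5, 10, 12, 13, 14} — 8 in total.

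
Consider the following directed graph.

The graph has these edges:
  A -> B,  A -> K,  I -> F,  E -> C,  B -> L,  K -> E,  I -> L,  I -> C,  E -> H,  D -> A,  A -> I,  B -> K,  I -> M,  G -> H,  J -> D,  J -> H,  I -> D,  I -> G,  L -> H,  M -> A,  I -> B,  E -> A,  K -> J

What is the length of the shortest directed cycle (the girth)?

For each vertex v, BFS finds the shortest path from v back to v.
The shortest such closed walk is A → I → D → A, length 3.

3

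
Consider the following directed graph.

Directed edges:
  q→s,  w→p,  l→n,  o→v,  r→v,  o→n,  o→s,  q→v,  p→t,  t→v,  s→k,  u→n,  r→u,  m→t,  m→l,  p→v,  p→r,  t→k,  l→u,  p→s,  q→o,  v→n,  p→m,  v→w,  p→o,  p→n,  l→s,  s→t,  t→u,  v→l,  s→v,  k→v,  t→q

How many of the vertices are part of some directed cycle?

A vertex is on a directed cycle iff it belongs to a strongly connected component of size ≥ 2 (or has a self-loop).
The vertices on cycles are {k, l, m, o, p, q, r, s, t, v, w} — 11 in total.

11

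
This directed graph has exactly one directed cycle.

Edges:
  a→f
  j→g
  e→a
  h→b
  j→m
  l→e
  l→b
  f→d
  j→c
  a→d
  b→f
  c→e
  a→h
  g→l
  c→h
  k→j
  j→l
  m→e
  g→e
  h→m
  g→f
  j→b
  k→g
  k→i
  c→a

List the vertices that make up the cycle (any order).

DFS with gray/black marking from m:
m gray
  e gray
    a gray
      f gray
        d gray
        d black
      f black
      h gray
        b gray
          b→f: f black — skip
        b black
        h→m: m is gray → back edge
Back edge closes the cycle m → e → a → h → m; its vertices are {a, e, h, m}.

a, e, h, m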